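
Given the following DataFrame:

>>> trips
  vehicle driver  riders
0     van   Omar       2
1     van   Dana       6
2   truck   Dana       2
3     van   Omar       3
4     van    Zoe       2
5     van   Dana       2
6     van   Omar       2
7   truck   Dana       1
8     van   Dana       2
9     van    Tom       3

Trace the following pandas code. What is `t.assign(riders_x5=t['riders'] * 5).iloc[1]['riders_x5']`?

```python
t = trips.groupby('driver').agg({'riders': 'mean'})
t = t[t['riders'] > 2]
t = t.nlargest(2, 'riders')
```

group by driver, mean of riders:
          riders
driver          
Dana    2.600000
Omar    2.333333
Tom     3.000000
Zoe     2.000000
filter rows where riders > 2:
          riders
driver          
Dana    2.600000
Omar    2.333333
Tom     3.000000
take 2 rows with largest riders:
        riders
driver        
Tom        3.0
Dana       2.6
add column riders_x5 = t['riders'] * 5:
        riders  riders_x5
driver                   
Tom        3.0       15.0
Dana       2.6       13.0

13.0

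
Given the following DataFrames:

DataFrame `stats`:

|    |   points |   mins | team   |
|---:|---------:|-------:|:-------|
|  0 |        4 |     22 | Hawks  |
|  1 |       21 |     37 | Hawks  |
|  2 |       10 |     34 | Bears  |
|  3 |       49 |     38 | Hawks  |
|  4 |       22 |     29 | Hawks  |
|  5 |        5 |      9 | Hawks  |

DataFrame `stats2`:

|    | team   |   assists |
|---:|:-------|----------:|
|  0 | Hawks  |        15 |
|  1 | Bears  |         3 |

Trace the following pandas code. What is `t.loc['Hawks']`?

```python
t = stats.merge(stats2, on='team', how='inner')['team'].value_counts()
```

merge on 'team' (how='inner') → 6 rows:
   points  mins   team  assists
0       4    22  Hawks       15
1      21    37  Hawks       15
2      10    34  Bears        3
3      49    38  Hawks       15
4      22    29  Hawks       15
5       5     9  Hawks       15
value_counts of team:
team
Hawks    5
Bears    1
Name: count, dtype: int64
Taking the value at index 'Hawks' gives 5.

5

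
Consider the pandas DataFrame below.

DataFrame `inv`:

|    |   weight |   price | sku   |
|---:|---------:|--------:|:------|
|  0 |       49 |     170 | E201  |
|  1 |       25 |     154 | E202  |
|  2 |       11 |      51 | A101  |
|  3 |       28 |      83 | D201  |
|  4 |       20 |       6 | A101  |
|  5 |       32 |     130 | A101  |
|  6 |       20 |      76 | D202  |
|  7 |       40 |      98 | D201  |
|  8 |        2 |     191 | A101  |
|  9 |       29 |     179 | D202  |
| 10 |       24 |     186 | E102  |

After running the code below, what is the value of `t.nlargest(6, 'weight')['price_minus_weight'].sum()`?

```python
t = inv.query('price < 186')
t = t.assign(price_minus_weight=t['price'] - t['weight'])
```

filter rows where price < 186:
   weight  price   sku
0      49    170  E201
1      25    154  E202
2      11     51  A101
3      28     83  D201
4      20      6  A101
5      32    130  A101
6      20     76  D202
7      40     98  D201
9      29    179  D202
add column price_minus_weight = t['price'] - t['weight']:
   weight  price   sku  price_minus_weight
0      49    170  E201                 121
1      25    154  E202                 129
2      11     51  A101                  40
3      28     83  D201                  55
4      20      6  A101                 -14
5      32    130  A101                  98
6      20     76  D202                  56
7      40     98  D201                  58
9      29    179  D202                 150
take 6 rows with largest weight:
   weight  price   sku  price_minus_weight
0      49    170  E201                 121
7      40     98  D201                  58
5      32    130  A101                  98
9      29    179  D202                 150
3      28     83  D201                  55
1      25    154  E202                 129

611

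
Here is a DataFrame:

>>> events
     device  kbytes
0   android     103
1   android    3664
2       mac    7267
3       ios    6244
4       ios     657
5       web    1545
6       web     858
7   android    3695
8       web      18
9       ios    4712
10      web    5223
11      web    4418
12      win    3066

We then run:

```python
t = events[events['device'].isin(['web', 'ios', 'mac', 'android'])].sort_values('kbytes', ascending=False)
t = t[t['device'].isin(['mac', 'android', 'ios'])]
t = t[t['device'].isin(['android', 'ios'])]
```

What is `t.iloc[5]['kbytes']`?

filter rows where device in ['web', 'ios', 'mac', 'android']:
     device  kbytes
0   android     103
1   android    3664
2       mac    7267
3       ios    6244
4       ios     657
5       web    1545
6       web     858
7   android    3695
8       web      18
9       ios    4712
10      web    5223
11      web    4418
sort by kbytes descending:
     device  kbytes
2       mac    7267
3       ios    6244
10      web    5223
9       ios    4712
11      web    4418
7   android    3695
1   android    3664
5       web    1545
6       web     858
4       ios     657
0   android     103
8       web      18
filter rows where device in ['mac', 'android', 'ios']:
    device  kbytes
2      mac    7267
3      ios    6244
9      ios    4712
7  android    3695
1  android    3664
4      ios     657
0  android     103
filter rows where device in ['android', 'ios']:
    device  kbytes
3      ios    6244
9      ios    4712
7  android    3695
1  android    3664
4      ios     657
0  android     103
Finally, value at position 5, column 'kbytes' = 103.

103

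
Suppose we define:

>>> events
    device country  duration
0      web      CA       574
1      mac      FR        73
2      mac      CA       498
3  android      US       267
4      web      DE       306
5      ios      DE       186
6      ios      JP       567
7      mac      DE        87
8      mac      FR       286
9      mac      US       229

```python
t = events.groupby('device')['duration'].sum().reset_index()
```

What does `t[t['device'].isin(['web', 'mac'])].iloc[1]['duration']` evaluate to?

group by device, sum of duration:
device
android     267
ios         753
mac        1173
web         880
Name: duration, dtype: int64
reset_index():
    device  duration
0  android       267
1      ios       753
2      mac      1173
3      web       880
filter rows where device in ['web', 'mac']:
  device  duration
2    mac      1173
3    web       880

880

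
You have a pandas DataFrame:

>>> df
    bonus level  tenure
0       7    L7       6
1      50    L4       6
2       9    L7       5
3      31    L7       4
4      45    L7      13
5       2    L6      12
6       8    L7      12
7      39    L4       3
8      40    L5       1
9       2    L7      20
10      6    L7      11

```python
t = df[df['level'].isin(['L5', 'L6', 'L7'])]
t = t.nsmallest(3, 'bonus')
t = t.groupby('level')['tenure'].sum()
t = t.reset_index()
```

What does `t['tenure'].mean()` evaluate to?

filter rows where level in ['L5', 'L6', 'L7']:
    bonus level  tenure
0       7    L7       6
2       9    L7       5
3      31    L7       4
4      45    L7      13
5       2    L6      12
6       8    L7      12
8      40    L5       1
9       2    L7      20
10      6    L7      11
take 3 rows with smallest bonus:
    bonus level  tenure
5       2    L6      12
9       2    L7      20
10      6    L7      11
group by level, sum of tenure:
level
L6    12
L7    31
Name: tenure, dtype: int64
reset_index():
  level  tenure
0    L6      12
1    L7      31
Then the mean of column 'tenure': 21.5

21.5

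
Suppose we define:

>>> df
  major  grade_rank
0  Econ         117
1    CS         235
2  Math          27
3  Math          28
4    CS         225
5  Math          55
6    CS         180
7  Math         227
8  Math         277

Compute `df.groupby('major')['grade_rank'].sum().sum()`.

group by major, sum of grade_rank:
major
CS      640
Econ    117
Math    614
Name: grade_rank, dtype: int64
Finally, sum of the resulting series = 1371.

1371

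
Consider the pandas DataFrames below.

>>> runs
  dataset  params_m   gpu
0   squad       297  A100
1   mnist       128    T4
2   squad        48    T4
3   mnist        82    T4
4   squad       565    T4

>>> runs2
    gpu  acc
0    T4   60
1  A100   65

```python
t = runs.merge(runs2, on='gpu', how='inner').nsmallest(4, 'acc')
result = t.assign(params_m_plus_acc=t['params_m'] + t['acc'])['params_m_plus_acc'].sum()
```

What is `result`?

1063

merge on 'gpu' (how='inner') → 5 rows:
  dataset  params_m   gpu  acc
0   squad       297  A100   65
1   mnist       128    T4   60
2   squad        48    T4   60
3   mnist        82    T4   60
4   squad       565    T4   60
take 4 rows with smallest acc:
  dataset  params_m gpu  acc
1   mnist       128  T4   60
2   squad        48  T4   60
3   mnist        82  T4   60
4   squad       565  T4   60
add column params_m_plus_acc = t['params_m'] + t['acc']:
  dataset  params_m gpu  acc  params_m_plus_acc
1   mnist       128  T4   60                188
2   squad        48  T4   60                108
3   mnist        82  T4   60                142
4   squad       565  T4   60                625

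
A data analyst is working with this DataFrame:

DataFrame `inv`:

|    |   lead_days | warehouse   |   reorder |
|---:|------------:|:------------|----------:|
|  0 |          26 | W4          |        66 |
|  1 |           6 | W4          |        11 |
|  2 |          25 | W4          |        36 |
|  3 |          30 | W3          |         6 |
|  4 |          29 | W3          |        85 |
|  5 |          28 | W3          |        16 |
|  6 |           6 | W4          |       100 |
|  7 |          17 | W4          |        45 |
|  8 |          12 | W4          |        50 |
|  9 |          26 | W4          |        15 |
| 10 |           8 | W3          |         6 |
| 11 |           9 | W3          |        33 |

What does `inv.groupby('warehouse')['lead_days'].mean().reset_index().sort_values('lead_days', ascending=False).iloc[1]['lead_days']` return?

group by warehouse, mean of lead_days:
warehouse
W3    20.800000
W4    16.857143
Name: lead_days, dtype: float64
reset_index():
  warehouse  lead_days
0        W3  20.800000
1        W4  16.857143
sort by lead_days descending:
  warehouse  lead_days
0        W3  20.800000
1        W4  16.857143

16.8571428571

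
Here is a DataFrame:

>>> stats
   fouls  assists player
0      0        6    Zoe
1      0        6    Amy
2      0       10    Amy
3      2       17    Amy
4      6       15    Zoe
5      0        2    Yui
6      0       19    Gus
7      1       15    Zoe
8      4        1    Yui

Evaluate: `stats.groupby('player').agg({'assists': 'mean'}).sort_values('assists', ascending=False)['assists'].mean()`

10.875

group by player, mean of assists:
        assists
player         
Amy        11.0
Gus        19.0
Yui         1.5
Zoe        12.0
sort by assists descending:
        assists
player         
Gus        19.0
Zoe        12.0
Amy        11.0
Yui         1.5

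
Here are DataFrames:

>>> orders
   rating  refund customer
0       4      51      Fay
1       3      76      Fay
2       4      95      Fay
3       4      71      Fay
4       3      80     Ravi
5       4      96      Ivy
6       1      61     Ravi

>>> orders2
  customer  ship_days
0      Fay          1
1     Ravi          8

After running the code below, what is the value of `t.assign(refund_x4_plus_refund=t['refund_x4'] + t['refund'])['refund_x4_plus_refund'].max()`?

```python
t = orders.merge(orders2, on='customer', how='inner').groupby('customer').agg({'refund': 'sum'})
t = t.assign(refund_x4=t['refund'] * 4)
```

merge on 'customer' (how='inner') → 6 rows:
   rating  refund customer  ship_days
0       4      51      Fay          1
1       3      76      Fay          1
2       4      95      Fay          1
3       4      71      Fay          1
4       3      80     Ravi          8
5       1      61     Ravi          8
group by customer, sum of refund:
          refund
customer        
Fay          293
Ravi         141
add column refund_x4 = t['refund'] * 4:
          refund  refund_x4
customer                   
Fay          293       1172
Ravi         141        564
add column refund_x4_plus_refund = t['refund_x4'] + t['refund']:
          refund  refund_x4  refund_x4_plus_refund
customer                                          
Fay          293       1172                   1465
Ravi         141        564                    705
Reading off the max of column 'refund_x4_plus_refund', we get 1465.

1465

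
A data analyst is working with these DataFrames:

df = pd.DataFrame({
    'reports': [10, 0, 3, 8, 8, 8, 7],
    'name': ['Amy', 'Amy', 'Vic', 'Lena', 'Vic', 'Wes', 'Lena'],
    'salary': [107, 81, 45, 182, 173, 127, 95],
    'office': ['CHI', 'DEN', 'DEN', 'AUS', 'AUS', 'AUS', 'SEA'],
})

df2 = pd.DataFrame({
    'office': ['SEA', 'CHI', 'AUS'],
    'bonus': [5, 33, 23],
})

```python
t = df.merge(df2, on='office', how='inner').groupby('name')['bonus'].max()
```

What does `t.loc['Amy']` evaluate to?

merge on 'office' (how='inner') → 5 rows:
   reports  name  salary office  bonus
0       10   Amy     107    CHI     33
1        8  Lena     182    AUS     23
2        8   Vic     173    AUS     23
3        8   Wes     127    AUS     23
4        7  Lena      95    SEA      5
group by name, max of bonus:
name
Amy     33
Lena    23
Vic     23
Wes     23
Name: bonus, dtype: int64

33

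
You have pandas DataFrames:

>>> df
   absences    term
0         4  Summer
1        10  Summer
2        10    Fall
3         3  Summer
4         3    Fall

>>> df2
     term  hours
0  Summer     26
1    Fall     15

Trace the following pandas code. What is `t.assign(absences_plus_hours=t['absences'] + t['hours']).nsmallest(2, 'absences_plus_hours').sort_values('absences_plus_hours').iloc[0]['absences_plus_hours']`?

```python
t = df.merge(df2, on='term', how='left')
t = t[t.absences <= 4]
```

18

merge on 'term' (how='left') → 5 rows:
   absences    term  hours
0         4  Summer     26
1        10  Summer     26
2        10    Fall     15
3         3  Summer     26
4         3    Fall     15
filter rows where absences <= 4:
   absences    term  hours
0         4  Summer     26
3         3  Summer     26
4         3    Fall     15
add column absences_plus_hours = t['absences'] + t['hours']:
   absences    term  hours  absences_plus_hours
0         4  Summer     26                   30
3         3  Summer     26                   29
4         3    Fall     15                   18
take 2 rows with smallest absences_plus_hours:
   absences    term  hours  absences_plus_hours
4         3    Fall     15                   18
3         3  Summer     26                   29
sort by absences_plus_hours:
   absences    term  hours  absences_plus_hours
4         3    Fall     15                   18
3         3  Summer     26                   29
The value at position 0, column 'absences_plus_hours' is 18.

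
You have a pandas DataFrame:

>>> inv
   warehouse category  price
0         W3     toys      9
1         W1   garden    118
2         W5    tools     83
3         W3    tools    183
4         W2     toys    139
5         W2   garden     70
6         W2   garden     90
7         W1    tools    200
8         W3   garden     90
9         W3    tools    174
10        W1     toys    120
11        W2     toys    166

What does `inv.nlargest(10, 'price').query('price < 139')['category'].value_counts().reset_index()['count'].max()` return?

3

take 10 rows with largest price:
   warehouse category  price
7         W1    tools    200
3         W3    tools    183
9         W3    tools    174
11        W2     toys    166
4         W2     toys    139
10        W1     toys    120
1         W1   garden    118
6         W2   garden     90
8         W3   garden     90
2         W5    tools     83
filter rows where price < 139:
   warehouse category  price
10        W1     toys    120
1         W1   garden    118
6         W2   garden     90
8         W3   garden     90
2         W5    tools     83
value_counts of category:
category
garden    3
toys      1
tools     1
Name: count, dtype: int64
reset_index():
  category  count
0   garden      3
1     toys      1
2    tools      1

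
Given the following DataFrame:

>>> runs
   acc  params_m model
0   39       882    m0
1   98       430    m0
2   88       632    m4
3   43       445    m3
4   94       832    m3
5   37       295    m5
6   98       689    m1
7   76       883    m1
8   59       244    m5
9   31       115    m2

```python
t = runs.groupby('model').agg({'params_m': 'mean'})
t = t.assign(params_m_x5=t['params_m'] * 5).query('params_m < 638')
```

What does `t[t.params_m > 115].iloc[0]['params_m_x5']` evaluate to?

group by model, mean of params_m:
       params_m
model          
m0        656.0
m1        786.0
m2        115.0
m3        638.5
m4        632.0
m5        269.5
add column params_m_x5 = t['params_m'] * 5:
       params_m  params_m_x5
model                       
m0        656.0       3280.0
m1        786.0       3930.0
m2        115.0        575.0
m3        638.5       3192.5
m4        632.0       3160.0
m5        269.5       1347.5
filter rows where params_m < 638:
       params_m  params_m_x5
model                       
m2        115.0        575.0
m4        632.0       3160.0
m5        269.5       1347.5
filter rows where params_m > 115:
       params_m  params_m_x5
model                       
m4        632.0       3160.0
m5        269.5       1347.5
Taking the value at position 0, column 'params_m_x5' gives 3160.0.

3160.0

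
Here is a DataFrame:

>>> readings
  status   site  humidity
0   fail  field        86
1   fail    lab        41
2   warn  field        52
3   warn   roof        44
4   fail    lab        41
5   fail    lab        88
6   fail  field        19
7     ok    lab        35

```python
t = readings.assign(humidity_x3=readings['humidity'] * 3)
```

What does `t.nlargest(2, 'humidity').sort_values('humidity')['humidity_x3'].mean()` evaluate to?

add column humidity_x3 = readings['humidity'] * 3:
  status   site  humidity  humidity_x3
0   fail  field        86          258
1   fail    lab        41          123
2   warn  field        52          156
3   warn   roof        44          132
4   fail    lab        41          123
5   fail    lab        88          264
6   fail  field        19           57
7     ok    lab        35          105
take 2 rows with largest humidity:
  status   site  humidity  humidity_x3
5   fail    lab        88          264
0   fail  field        86          258
sort by humidity:
  status   site  humidity  humidity_x3
0   fail  field        86          258
5   fail    lab        88          264
So mean() = 261.0.

261.0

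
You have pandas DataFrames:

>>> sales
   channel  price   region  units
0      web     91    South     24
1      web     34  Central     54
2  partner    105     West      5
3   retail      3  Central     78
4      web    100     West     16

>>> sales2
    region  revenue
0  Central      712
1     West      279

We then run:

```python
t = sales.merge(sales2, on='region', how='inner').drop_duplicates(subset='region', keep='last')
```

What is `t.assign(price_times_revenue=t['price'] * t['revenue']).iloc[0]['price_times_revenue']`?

2136

merge on 'region' (how='inner') → 4 rows:
   channel  price   region  units  revenue
0      web     34  Central     54      712
1  partner    105     West      5      279
2   retail      3  Central     78      712
3      web    100     West     16      279
drop duplicate region (keep=last):
  channel  price   region  units  revenue
2  retail      3  Central     78      712
3     web    100     West     16      279
add column price_times_revenue = t['price'] * t['revenue']:
  channel  price   region  units  revenue  price_times_revenue
2  retail      3  Central     78      712                 2136
3     web    100     West     16      279                27900
value at position 0, column 'price_times_revenue' → 2136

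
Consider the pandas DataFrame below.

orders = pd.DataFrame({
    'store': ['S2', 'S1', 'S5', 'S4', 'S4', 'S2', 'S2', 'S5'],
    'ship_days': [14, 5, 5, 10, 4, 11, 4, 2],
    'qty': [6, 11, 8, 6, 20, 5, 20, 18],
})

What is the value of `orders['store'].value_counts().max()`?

3

value_counts of store:
store
S2    3
S5    2
S4    2
S1    1
Name: count, dtype: int64
So max() = 3.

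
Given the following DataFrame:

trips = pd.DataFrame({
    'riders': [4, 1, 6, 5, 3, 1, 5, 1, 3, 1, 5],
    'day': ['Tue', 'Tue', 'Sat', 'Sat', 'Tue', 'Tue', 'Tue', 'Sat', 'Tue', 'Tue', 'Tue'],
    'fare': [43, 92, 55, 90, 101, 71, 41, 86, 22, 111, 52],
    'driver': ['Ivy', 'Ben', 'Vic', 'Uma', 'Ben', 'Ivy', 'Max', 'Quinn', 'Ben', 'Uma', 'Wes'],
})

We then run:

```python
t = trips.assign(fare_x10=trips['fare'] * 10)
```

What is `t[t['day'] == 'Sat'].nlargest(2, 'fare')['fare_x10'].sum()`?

1760

add column fare_x10 = trips['fare'] * 10:
    riders  day  fare driver  fare_x10
0        4  Tue    43    Ivy       430
1        1  Tue    92    Ben       920
2        6  Sat    55    Vic       550
3        5  Sat    90    Uma       900
4        3  Tue   101    Ben      1010
5        1  Tue    71    Ivy       710
6        5  Tue    41    Max       410
7        1  Sat    86  Quinn       860
8        3  Tue    22    Ben       220
9        1  Tue   111    Uma      1110
10       5  Tue    52    Wes       520
filter rows where day == 'Sat':
   riders  day  fare driver  fare_x10
2       6  Sat    55    Vic       550
3       5  Sat    90    Uma       900
7       1  Sat    86  Quinn       860
take 2 rows with largest fare:
   riders  day  fare driver  fare_x10
3       5  Sat    90    Uma       900
7       1  Sat    86  Quinn       860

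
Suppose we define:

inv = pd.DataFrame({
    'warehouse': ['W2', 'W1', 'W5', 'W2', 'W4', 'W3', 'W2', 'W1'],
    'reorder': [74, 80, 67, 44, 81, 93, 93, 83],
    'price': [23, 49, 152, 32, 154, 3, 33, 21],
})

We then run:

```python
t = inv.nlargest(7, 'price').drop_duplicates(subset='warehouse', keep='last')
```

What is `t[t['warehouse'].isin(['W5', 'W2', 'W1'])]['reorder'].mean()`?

take 7 rows with largest price:
  warehouse  reorder  price
4        W4       81    154
2        W5       67    152
1        W1       80     49
6        W2       93     33
3        W2       44     32
0        W2       74     23
7        W1       83     21
drop duplicate warehouse (keep=last):
  warehouse  reorder  price
4        W4       81    154
2        W5       67    152
0        W2       74     23
7        W1       83     21
filter rows where warehouse in ['W5', 'W2', 'W1']:
  warehouse  reorder  price
2        W5       67    152
0        W2       74     23
7        W1       83     21
Reading off the mean of column 'reorder', we get 74.6666666667.

74.6666666667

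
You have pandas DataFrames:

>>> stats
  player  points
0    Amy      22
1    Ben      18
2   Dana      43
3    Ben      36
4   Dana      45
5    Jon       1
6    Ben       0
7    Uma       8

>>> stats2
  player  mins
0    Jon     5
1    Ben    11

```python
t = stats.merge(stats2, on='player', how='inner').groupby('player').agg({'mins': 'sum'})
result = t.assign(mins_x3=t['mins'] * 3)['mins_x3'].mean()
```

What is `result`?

57.0

merge on 'player' (how='inner') → 4 rows:
  player  points  mins
0    Ben      18    11
1    Ben      36    11
2    Jon       1     5
3    Ben       0    11
group by player, sum of mins:
        mins
player      
Ben       33
Jon        5
add column mins_x3 = t['mins'] * 3:
        mins  mins_x3
player               
Ben       33       99
Jon        5       15
Then the mean of column 'mins_x3': 57.0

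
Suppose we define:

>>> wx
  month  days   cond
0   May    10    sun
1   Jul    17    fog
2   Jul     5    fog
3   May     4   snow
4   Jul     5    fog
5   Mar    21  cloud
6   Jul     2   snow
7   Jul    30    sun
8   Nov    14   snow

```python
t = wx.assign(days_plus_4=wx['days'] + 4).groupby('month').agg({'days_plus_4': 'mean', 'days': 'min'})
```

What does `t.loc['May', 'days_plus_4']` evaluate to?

11.0

add column days_plus_4 = wx['days'] + 4:
  month  days   cond  days_plus_4
0   May    10    sun           14
1   Jul    17    fog           21
2   Jul     5    fog            9
3   May     4   snow            8
4   Jul     5    fog            9
5   Mar    21  cloud           25
6   Jul     2   snow            6
7   Jul    30    sun           34
8   Nov    14   snow           18
group by month: mean(days_plus_4), min(days):
       days_plus_4  days
month                   
Jul           15.8     2
Mar           25.0    21
May           11.0     4
Nov           18.0    14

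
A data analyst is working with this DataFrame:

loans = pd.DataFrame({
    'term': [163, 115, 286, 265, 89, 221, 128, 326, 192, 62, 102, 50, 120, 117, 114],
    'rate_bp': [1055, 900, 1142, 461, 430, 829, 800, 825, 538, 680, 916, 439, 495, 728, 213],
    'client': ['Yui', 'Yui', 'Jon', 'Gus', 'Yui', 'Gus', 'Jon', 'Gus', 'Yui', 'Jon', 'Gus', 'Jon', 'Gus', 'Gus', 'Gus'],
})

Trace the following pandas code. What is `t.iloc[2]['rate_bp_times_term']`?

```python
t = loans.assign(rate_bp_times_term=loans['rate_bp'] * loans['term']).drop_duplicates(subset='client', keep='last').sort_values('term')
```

add column rate_bp_times_term = loans['rate_bp'] * loans['term']:
    term  rate_bp client  rate_bp_times_term
0    163     1055    Yui              171965
1    115      900    Yui              103500
2    286     1142    Jon              326612
3    265      461    Gus              122165
4     89      430    Yui               38270
5    221      829    Gus              183209
6    128      800    Jon              102400
7    326      825    Gus              268950
8    192      538    Yui              103296
9     62      680    Jon               42160
10   102      916    Gus               93432
11    50      439    Jon               21950
12   120      495    Gus               59400
13   117      728    Gus               85176
14   114      213    Gus               24282
drop duplicate client (keep=last):
    term  rate_bp client  rate_bp_times_term
8    192      538    Yui              103296
11    50      439    Jon               21950
14   114      213    Gus               24282
sort by term:
    term  rate_bp client  rate_bp_times_term
11    50      439    Jon               21950
14   114      213    Gus               24282
8    192      538    Yui              103296

103296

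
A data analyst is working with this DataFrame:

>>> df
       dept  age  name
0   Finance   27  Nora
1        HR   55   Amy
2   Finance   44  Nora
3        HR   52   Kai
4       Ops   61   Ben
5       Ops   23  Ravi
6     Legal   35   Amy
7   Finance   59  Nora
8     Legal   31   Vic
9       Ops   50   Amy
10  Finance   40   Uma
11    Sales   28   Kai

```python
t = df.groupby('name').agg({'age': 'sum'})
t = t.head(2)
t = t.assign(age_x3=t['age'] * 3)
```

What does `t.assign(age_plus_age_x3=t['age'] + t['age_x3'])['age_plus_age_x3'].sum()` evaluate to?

804

group by name, sum of age:
      age
name     
Amy   140
Ben    61
Kai    80
Nora  130
Ravi   23
Uma    40
Vic    31
take first 2 rows:
      age
name     
Amy   140
Ben    61
add column age_x3 = t['age'] * 3:
      age  age_x3
name             
Amy   140     420
Ben    61     183
add column age_plus_age_x3 = t['age'] + t['age_x3']:
      age  age_x3  age_plus_age_x3
name                              
Amy   140     420              560
Ben    61     183              244
So sum() = 804.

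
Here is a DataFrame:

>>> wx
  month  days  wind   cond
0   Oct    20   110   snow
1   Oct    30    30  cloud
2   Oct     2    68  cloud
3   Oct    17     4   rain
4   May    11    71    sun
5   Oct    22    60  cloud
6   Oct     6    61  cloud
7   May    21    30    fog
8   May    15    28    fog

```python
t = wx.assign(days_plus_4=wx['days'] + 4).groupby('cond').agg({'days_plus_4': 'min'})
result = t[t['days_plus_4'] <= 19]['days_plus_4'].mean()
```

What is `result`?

13.3333333333

add column days_plus_4 = wx['days'] + 4:
  month  days  wind   cond  days_plus_4
0   Oct    20   110   snow           24
1   Oct    30    30  cloud           34
2   Oct     2    68  cloud            6
3   Oct    17     4   rain           21
4   May    11    71    sun           15
5   Oct    22    60  cloud           26
6   Oct     6    61  cloud           10
7   May    21    30    fog           25
8   May    15    28    fog           19
group by cond, min of days_plus_4:
       days_plus_4
cond              
cloud            6
fog             19
rain            21
snow            24
sun             15
filter rows where days_plus_4 <= 19:
       days_plus_4
cond              
cloud            6
fog             19
sun             15
Then the mean of column 'days_plus_4': 13.3333333333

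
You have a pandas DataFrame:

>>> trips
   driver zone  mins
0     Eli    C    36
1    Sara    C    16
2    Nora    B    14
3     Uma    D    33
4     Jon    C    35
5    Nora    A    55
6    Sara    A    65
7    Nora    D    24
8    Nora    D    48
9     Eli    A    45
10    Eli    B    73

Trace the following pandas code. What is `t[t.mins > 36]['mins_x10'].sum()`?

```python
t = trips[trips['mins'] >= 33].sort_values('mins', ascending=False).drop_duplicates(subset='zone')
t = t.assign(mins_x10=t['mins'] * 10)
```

1860

filter rows where mins >= 33:
   driver zone  mins
0     Eli    C    36
3     Uma    D    33
4     Jon    C    35
5    Nora    A    55
6    Sara    A    65
8    Nora    D    48
9     Eli    A    45
10    Eli    B    73
sort by mins descending:
   driver zone  mins
10    Eli    B    73
6    Sara    A    65
5    Nora    A    55
8    Nora    D    48
9     Eli    A    45
0     Eli    C    36
4     Jon    C    35
3     Uma    D    33
drop duplicate zone (keep=first):
   driver zone  mins
10    Eli    B    73
6    Sara    A    65
8    Nora    D    48
0     Eli    C    36
add column mins_x10 = t['mins'] * 10:
   driver zone  mins  mins_x10
10    Eli    B    73       730
6    Sara    A    65       650
8    Nora    D    48       480
0     Eli    C    36       360
filter rows where mins > 36:
   driver zone  mins  mins_x10
10    Eli    B    73       730
6    Sara    A    65       650
8    Nora    D    48       480
So sum() = 1860.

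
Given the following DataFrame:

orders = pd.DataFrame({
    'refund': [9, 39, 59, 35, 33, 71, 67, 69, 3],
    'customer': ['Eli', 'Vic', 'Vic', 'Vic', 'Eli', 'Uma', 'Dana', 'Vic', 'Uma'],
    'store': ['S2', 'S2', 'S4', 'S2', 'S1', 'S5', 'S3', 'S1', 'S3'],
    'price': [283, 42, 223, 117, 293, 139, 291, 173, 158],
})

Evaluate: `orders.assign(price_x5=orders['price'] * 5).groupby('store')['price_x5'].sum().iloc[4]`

695

add column price_x5 = orders['price'] * 5:
   refund customer store  price  price_x5
0       9      Eli    S2    283      1415
1      39      Vic    S2     42       210
2      59      Vic    S4    223      1115
3      35      Vic    S2    117       585
4      33      Eli    S1    293      1465
5      71      Uma    S5    139       695
6      67     Dana    S3    291      1455
7      69      Vic    S1    173       865
8       3      Uma    S3    158       790
group by store, sum of price_x5:
store
S1    2330
S2    2210
S3    2245
S4    1115
S5     695
Name: price_x5, dtype: int64
The value at position 4 is 695.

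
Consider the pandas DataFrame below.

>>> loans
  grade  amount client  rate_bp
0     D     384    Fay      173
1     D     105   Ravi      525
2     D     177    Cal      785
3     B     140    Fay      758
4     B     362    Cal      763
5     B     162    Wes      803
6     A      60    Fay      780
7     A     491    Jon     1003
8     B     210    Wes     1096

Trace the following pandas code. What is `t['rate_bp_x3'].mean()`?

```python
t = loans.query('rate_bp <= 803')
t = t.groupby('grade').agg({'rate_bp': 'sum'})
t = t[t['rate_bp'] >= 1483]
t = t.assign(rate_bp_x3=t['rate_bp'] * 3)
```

filter rows where rate_bp <= 803:
  grade  amount client  rate_bp
0     D     384    Fay      173
1     D     105   Ravi      525
2     D     177    Cal      785
3     B     140    Fay      758
4     B     362    Cal      763
5     B     162    Wes      803
6     A      60    Fay      780
group by grade, sum of rate_bp:
       rate_bp
grade         
A          780
B         2324
D         1483
filter rows where rate_bp >= 1483:
       rate_bp
grade         
B         2324
D         1483
add column rate_bp_x3 = t['rate_bp'] * 3:
       rate_bp  rate_bp_x3
grade                     
B         2324        6972
D         1483        4449
The mean of column 'rate_bp_x3' is 5710.5.

5710.5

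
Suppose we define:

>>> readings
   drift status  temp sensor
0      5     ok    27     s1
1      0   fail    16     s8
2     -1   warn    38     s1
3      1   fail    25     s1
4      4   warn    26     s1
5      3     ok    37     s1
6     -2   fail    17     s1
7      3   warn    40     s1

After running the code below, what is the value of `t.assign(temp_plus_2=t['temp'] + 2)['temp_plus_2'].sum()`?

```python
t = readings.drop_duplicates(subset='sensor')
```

47

drop duplicate sensor (keep=first):
   drift status  temp sensor
0      5     ok    27     s1
1      0   fail    16     s8
add column temp_plus_2 = t['temp'] + 2:
   drift status  temp sensor  temp_plus_2
0      5     ok    27     s1           29
1      0   fail    16     s8           18
Hence 47.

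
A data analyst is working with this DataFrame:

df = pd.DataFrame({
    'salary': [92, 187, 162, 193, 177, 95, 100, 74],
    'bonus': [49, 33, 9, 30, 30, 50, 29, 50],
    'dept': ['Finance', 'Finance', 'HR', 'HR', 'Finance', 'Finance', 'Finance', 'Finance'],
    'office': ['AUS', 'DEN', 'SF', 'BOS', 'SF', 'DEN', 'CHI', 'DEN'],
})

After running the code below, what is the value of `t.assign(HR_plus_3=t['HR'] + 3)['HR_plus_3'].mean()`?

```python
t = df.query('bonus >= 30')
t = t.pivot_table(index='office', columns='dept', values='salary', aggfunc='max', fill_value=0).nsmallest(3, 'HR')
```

3.0

filter rows where bonus >= 30:
   salary  bonus     dept office
0      92     49  Finance    AUS
1     187     33  Finance    DEN
3     193     30       HR    BOS
4     177     30  Finance     SF
5      95     50  Finance    DEN
7      74     50  Finance    DEN
pivot: rows=office, cols=dept, max(salary):
dept    Finance   HR
office              
AUS          92    0
BOS           0  193
DEN         187    0
SF          177    0
take 3 rows with smallest HR:
dept    Finance  HR
office             
AUS          92   0
DEN         187   0
SF          177   0
add column HR_plus_3 = t['HR'] + 3:
dept    Finance  HR  HR_plus_3
office                        
AUS          92   0          3
DEN         187   0          3
SF          177   0          3
The mean of column 'HR_plus_3' is 3.0.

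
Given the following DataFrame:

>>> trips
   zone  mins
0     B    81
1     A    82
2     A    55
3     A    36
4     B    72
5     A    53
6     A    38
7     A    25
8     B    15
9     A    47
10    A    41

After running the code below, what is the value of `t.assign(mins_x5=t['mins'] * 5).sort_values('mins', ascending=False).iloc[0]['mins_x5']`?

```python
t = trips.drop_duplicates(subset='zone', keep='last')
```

drop duplicate zone (keep=last):
   zone  mins
8     B    15
10    A    41
add column mins_x5 = t['mins'] * 5:
   zone  mins  mins_x5
8     B    15       75
10    A    41      205
sort by mins descending:
   zone  mins  mins_x5
10    A    41      205
8     B    15       75
The value at position 0, column 'mins_x5' is 205.

205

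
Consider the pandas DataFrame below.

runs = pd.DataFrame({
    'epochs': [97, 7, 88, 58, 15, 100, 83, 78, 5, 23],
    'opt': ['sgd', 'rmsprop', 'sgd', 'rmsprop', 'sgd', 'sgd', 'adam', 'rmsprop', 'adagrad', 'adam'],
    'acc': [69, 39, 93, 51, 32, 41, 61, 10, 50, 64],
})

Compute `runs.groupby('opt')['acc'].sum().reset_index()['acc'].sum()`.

510

group by opt, sum of acc:
opt
adagrad     50
adam       125
rmsprop    100
sgd        235
Name: acc, dtype: int64
reset_index():
       opt  acc
0  adagrad   50
1     adam  125
2  rmsprop  100
3      sgd  235
Reading off the sum of column 'acc', we get 510.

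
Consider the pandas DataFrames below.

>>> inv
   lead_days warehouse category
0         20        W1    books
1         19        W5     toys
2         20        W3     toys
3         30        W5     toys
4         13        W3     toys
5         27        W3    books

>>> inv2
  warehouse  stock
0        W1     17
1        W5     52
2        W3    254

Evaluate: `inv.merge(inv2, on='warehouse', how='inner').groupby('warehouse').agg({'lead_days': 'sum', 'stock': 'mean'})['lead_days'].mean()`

merge on 'warehouse' (how='inner') → 6 rows:
   lead_days warehouse category  stock
0         20        W1    books     17
1         19        W5     toys     52
2         20        W3     toys    254
3         30        W5     toys     52
4         13        W3     toys    254
5         27        W3    books    254
group by warehouse: sum(lead_days), mean(stock):
           lead_days  stock
warehouse                  
W1                20   17.0
W3                60  254.0
W5                49   52.0

43.0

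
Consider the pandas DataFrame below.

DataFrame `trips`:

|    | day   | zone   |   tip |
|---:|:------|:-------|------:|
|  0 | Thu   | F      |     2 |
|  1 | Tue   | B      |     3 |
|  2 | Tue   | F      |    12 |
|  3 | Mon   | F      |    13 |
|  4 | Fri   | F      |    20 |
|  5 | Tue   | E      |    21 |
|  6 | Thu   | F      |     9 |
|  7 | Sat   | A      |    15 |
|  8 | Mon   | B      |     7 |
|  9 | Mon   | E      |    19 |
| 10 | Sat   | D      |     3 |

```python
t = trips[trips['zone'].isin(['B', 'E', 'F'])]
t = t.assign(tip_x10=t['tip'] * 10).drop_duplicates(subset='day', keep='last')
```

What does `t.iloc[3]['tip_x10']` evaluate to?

filter rows where zone in ['B', 'E', 'F']:
   day zone  tip
0  Thu    F    2
1  Tue    B    3
2  Tue    F   12
3  Mon    F   13
4  Fri    F   20
5  Tue    E   21
6  Thu    F    9
8  Mon    B    7
9  Mon    E   19
add column tip_x10 = t['tip'] * 10:
   day zone  tip  tip_x10
0  Thu    F    2       20
1  Tue    B    3       30
2  Tue    F   12      120
3  Mon    F   13      130
4  Fri    F   20      200
5  Tue    E   21      210
6  Thu    F    9       90
8  Mon    B    7       70
9  Mon    E   19      190
drop duplicate day (keep=last):
   day zone  tip  tip_x10
4  Fri    F   20      200
5  Tue    E   21      210
6  Thu    F    9       90
9  Mon    E   19      190
The value at position 3, column 'tip_x10' is 190.

190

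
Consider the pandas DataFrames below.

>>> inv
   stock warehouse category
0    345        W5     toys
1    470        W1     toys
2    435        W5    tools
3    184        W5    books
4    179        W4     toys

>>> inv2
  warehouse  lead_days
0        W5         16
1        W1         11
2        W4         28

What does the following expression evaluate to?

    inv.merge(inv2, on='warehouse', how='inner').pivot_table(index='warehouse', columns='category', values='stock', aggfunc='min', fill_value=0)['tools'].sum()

435

merge on 'warehouse' (how='inner') → 5 rows:
   stock warehouse category  lead_days
0    345        W5     toys         16
1    470        W1     toys         11
2    435        W5    tools         16
3    184        W5    books         16
4    179        W4     toys         28
pivot: rows=warehouse, cols=category, min(stock):
category   books  tools  toys
warehouse                    
W1             0      0   470
W4             0      0   179
W5           184    435   345
Reading off the sum of column 'tools', we get 435.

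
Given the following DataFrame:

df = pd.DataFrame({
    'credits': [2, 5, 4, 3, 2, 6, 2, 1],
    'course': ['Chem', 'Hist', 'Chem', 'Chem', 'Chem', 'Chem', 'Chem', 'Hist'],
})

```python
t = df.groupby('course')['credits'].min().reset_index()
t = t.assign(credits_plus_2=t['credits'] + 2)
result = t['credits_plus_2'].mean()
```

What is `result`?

3.5

group by course, min of credits:
course
Chem    2
Hist    1
Name: credits, dtype: int64
reset_index():
  course  credits
0   Chem        2
1   Hist        1
add column credits_plus_2 = t['credits'] + 2:
  course  credits  credits_plus_2
0   Chem        2               4
1   Hist        1               3
So mean() = 3.5.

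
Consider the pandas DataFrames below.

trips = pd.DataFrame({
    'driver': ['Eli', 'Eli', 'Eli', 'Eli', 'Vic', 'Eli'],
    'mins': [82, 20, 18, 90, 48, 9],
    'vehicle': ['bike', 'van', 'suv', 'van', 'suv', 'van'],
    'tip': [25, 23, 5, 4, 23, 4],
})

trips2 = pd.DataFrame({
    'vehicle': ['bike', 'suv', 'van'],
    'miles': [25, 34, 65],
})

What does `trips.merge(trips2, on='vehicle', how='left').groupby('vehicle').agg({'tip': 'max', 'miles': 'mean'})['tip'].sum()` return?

merge on 'vehicle' (how='left') → 6 rows:
  driver  mins vehicle  tip  miles
0    Eli    82    bike   25     25
1    Eli    20     van   23     65
2    Eli    18     suv    5     34
3    Eli    90     van    4     65
4    Vic    48     suv   23     34
5    Eli     9     van    4     65
group by vehicle: max(tip), mean(miles):
         tip  miles
vehicle            
bike      25   25.0
suv       23   34.0
van       23   65.0

71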